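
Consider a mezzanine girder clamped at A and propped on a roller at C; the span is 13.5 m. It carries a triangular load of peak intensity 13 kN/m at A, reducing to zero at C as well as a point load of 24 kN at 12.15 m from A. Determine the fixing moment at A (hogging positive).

Remove the prop at C; the released (primary) structure is a cantilever built in at A.
Downward deflection at the released point C due to the loads:
  triangular load, peak 13 at the fixed end: w₀L⁴/(30EI) = 14393/EI
  point load 24 at a = 12.15: Pa²(3L − a)/(6EI) = 16740/EI
  δ_0 = 31134/EI
Tip deflection under a unit load at C: L³/(3EI) = 820.1/EI.
Compatibility at C: δ_0 − R_C·δ_{CC} = 0, so R_C = 31134/820.1 = 37.96 kN.
Moment equilibrium about A: M_A = Σ(load moments about A) − R_C·L = 686.5 − 37.96×13.5 = 174 kN·m.

M_A = 174 kN·m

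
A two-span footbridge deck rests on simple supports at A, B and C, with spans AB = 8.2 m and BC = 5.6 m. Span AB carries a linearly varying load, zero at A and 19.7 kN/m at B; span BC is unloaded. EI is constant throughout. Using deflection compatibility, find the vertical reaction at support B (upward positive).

R_B = 69.62 kN

Release continuity at B by inserting a hinge; the redundant is the internal moment M_B. The primary structure is two simply-supported spans AB and BC.
End slopes at the hinge B, treating each span as simply supported:
  span AB: triangular load, peak 19.7: w₀L³/(45EI) = 241.4/EI
  relative rotation θ_0 = (241.4 + 0)/EI = 241.4/EI
A unit hogging moment at B produces rotation L₁/(3EI) + L₂/(3EI) = 4.6/EI.
Slope continuity at B: θ_0 = M_B·4.6/EI, so M_B = 241.4/4.6 = 52.47 kN·m (hogging).
Span AB, ΣM about A with M_B applied at B: R_B^{AB}·8.2 = 441.5 + 52.47, so R_B^{AB} = 60.25 kN and R_A = 80.77 − 60.25 = 20.52 kN.
Span BC, ΣM about C: R_B^{BC}·5.6 = 0 + 52.47, so R_B^{BC} = 9.37 kN and R_C = 0 − 9.37 = -9.37 kN.
R_B = 60.25 + 9.37 = 69.62 kN.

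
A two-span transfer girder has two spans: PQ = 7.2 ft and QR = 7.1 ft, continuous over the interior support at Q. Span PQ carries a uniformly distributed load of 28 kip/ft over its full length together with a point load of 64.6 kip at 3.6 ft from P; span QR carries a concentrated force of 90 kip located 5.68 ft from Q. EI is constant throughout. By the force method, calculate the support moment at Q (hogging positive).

M_Q = 165.7 kip·ft

Insert a hinge at Q; M_Q is the redundant, and each span becomes simply supported.
Rotations at Q on the released spans (each span's end-slope, ×1/EI):
  span PQ: UDL 28: wL³/(24EI) = 435.5/EI
  span PQ: point load 64.6 at a = 3.6: Pab(L + a)/(6LEI) = 209.3/EI
  span QR: point load 90 at a = 5.68: Pab(L + b)/(6LEI) = 145.2/EI
  relative rotation θ_0 = (644.8 + 145.2)/EI = 789.9/EI
A unit hogging moment at Q produces rotation L₁/(3EI) + L₂/(3EI) = 4.767/EI.
Slope continuity at Q: θ_0 = M_Q·4.767/EI, so M_Q = 789.9/4.767 = 165.7 kip·ft (hogging).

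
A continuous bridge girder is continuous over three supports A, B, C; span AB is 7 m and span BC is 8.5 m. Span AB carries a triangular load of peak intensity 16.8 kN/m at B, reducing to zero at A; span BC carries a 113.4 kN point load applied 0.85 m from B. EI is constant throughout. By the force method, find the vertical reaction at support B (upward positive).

Take M_B as the redundant. Released structure: two simple spans AB and BC with a hinge at B.
End slopes at the hinge B, treating each span as simply supported:
  span AB: triangular load, peak 16.8: w₀L³/(45EI) = 128.1/EI
  span BC: point load 113.4 at a = 0.85: Pab(L + b)/(6LEI) = 233.5/EI
  relative rotation θ_0 = (128.1 + 233.5)/EI = 361.6/EI
A unit hogging moment at B produces rotation L₁/(3EI) + L₂/(3EI) = 5.167/EI.
Compatibility: M_B·(L₁+L₂)/(3EI) = θ_0, giving M_B = 69.98 kN·m (hogging).
Span AB, ΣM about A with M_B applied at B: R_B^{AB}·7 = 274.4 + 69.98, so R_B^{AB} = 49.2 kN and R_A = 58.8 − 49.2 = 9.603 kN.
Span BC, ΣM about C: R_B^{BC}·8.5 = 867.5 + 69.98, so R_B^{BC} = 110.3 kN and R_C = 113.4 − 110.3 = 3.107 kN.
R_B = 49.2 + 110.3 = 159.5 kN.

R_B = 159.5 kN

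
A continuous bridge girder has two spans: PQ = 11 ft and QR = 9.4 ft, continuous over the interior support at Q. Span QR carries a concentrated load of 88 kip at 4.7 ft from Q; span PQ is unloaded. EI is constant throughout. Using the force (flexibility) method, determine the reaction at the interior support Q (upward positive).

R_Q = 58.1 kip

Take M_Q as the redundant. Released structure: two simple spans PQ and QR with a hinge at Q.
Rotations at Q on the released spans (each span's end-slope, ×1/EI):
  span QR: point load 88 at a = 4.7: Pab(L + b)/(6LEI) = 486/EI
  relative rotation θ_0 = (0 + 486)/EI = 486/EI
A unit hogging moment at Q produces rotation L₁/(3EI) + L₂/(3EI) = 6.8/EI.
Compatibility: M_Q·(L₁+L₂)/(3EI) = θ_0, giving M_Q = 71.47 kip·ft (hogging).
Span PQ, ΣM about P with M_Q applied at Q: R_Q^{PQ}·11 = 0 + 71.47, so R_Q^{PQ} = 6.497 kip and R_P = 0 − 6.497 = -6.497 kip.
Span QR, ΣM about R: R_Q^{QR}·9.4 = 413.6 + 71.47, so R_Q^{QR} = 51.6 kip and R_R = 88 − 51.6 = 36.4 kip.
R_Q = 6.497 + 51.6 = 58.1 kip.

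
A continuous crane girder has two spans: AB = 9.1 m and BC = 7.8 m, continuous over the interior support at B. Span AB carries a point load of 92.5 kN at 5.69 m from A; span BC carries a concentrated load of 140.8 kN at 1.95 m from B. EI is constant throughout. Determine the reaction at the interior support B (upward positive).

R_B = 203.8 kN

Release continuity at B by inserting a hinge; the redundant is the internal moment M_B. The primary structure is two simply-supported spans AB and BC.
Discontinuity in slope at B on the released structure — sum the simple-span end rotations:
  span AB: point load 92.5 at a = 5.69: Pab(L + a)/(6LEI) = 486.2/EI
  span BC: point load 140.8 at a = 1.95: Pab(L + b)/(6LEI) = 468.5/EI
  relative rotation θ_0 = (486.2 + 468.5)/EI = 954.6/EI
A unit hogging moment at B produces rotation L₁/(3EI) + L₂/(3EI) = 5.633/EI.
Compatibility: M_B·(L₁+L₂)/(3EI) = θ_0, giving M_B = 169.5 kN·m (hogging).
Span AB, ΣM about A with M_B applied at B: R_B^{AB}·9.1 = 526.3 + 169.5, so R_B^{AB} = 76.46 kN and R_A = 92.5 − 76.46 = 16.04 kN.
Span BC, ΣM about C: R_B^{BC}·7.8 = 823.7 + 169.5, so R_B^{BC} = 127.3 kN and R_C = 140.8 − 127.3 = 13.47 kN.
R_B = 76.46 + 127.3 = 203.8 kN.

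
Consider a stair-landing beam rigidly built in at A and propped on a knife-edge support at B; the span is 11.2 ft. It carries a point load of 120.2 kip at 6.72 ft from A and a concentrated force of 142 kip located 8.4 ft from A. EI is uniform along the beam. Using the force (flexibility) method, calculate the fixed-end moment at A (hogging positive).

Release the roller at B. Primary structure: cantilever fixed at A.
Primary-structure tip deflection at B by superposition:
  point load 120.2 at a = 6.72: Pa²(3L − a)/(6EI) = 24318/EI
  point load 142 at a = 8.4: Pa²(3L − a)/(6EI) = 42082/EI
  δ_0 = 66400/EI
Flexibility coefficient — unit upward force at B: δ_{BB} = L³/(3EI) = 468.3/EI.
The prop prevents deflection at B: R_B = δ_0/δ_{BB} = 66400/468.3 = 141.8 kip.
Moment equilibrium about A: M_A = Σ(load moments about A) − R_B·L = 2001 − 141.8×11.2 = 412.5 kip·ft.

M_A = 412.5 kip·ft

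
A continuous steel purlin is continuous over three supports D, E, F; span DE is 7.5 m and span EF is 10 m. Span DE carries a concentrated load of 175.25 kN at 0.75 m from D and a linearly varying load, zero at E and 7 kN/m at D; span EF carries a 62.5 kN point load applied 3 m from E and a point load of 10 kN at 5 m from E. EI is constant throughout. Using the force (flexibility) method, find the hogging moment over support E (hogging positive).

Take M_E as the redundant. Released structure: two simple spans DE and EF with a hinge at E.
Rotations at E on the released spans (each span's end-slope, ×1/EI):
  span DE: point load 175.25 at a = 0.75: Pab(L + a)/(6LEI) = 162.7/EI
  span DE: triangular load, peak 7: 7w₀L³/(360EI) = 57.42/EI
  span EF: point load 62.5 at a = 3: Pab(L + b)/(6LEI) = 371.9/EI
  span EF: point load 10 at a = 5: Pab(L + b)/(6LEI) = 62.5/EI
  relative rotation θ_0 = (220.1 + 434.4)/EI = 654.5/EI
A unit hogging moment at E produces rotation L₁/(3EI) + L₂/(3EI) = 5.833/EI.
Compatibility: M_E·(L₁+L₂)/(3EI) = θ_0, giving M_E = 112.2 kN·m (hogging).

M_E = 112.2 kN·m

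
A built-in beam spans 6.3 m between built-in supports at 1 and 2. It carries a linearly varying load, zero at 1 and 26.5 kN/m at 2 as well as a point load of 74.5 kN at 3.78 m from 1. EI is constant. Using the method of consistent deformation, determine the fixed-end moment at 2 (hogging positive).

M_2 = 120.2 kN·m

Take the two fixed-end moments M_1, M_2 as redundants; the released structure is the simple span 12.
End rotations of the released simple span under the applied load (×1/EI):
  at 1: triangular load, peak 26.5: 7w₀L³/(360EI) = 128.8/EI
  at 2: triangular load, peak 26.5: w₀L³/(45EI) = 147.2/EI
  at 1: point load 74.5 at a = 3.78: Pab(L + b)/(6LEI) = 165.6/EI
  at 2: point load 74.5 at a = 3.78: Pab(L + a)/(6LEI) = 189.2/EI
  θ_10 = 294.4/EI,  θ_20 = 336.5/EI
Flexibility coefficients: a unit moment at one end gives L/(3EI) there and L/(6EI) at the far end, so f₁₁ = f₂₂ = 2.1/EI and f₁₂ = f₂₁ = 1.05/EI.
Compatibility — zero rotation at each built-in end:
  2.1 M_1 + 1.05 M_2 = 294.4
  1.05 M_1 + 2.1 M_2 = 336.5
Solving the pair gives M_1 = 80.12 kN·m and M_2 = 120.2 kN·m (hogging).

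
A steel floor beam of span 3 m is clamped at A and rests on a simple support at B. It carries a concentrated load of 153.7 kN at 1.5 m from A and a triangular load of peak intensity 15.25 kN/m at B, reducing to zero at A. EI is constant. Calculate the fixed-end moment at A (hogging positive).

Release the roller at B. Primary structure: cantilever fixed at A.
Downward deflection at the released point B due to the loads:
  point load 153.7 at a = 1.5: Pa²(3L − a)/(6EI) = 432.3/EI
  triangular load, peak 15.25 at the free end: 11w₀L⁴/(120EI) = 113.2/EI
  δ_0 = 545.5/EI
Tip deflection under a unit load at B: L³/(3EI) = 9/EI.
The prop prevents deflection at B: R_B = δ_0/δ_{BB} = 545.5/9 = 60.61 kN.
Moment equilibrium about A: M_A = Σ(load moments about A) − R_B·L = 276.3 − 60.61×3 = 94.46 kN·m.

M_A = 94.46 kN·m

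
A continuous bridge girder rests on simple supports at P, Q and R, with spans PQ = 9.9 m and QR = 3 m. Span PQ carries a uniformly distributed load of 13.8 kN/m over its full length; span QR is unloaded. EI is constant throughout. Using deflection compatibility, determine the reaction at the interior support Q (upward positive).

R_Q = 124.7 kN

Take M_Q as the redundant. Released structure: two simple spans PQ and QR with a hinge at Q.
Discontinuity in slope at Q on the released structure — sum the simple-span end rotations:
  span PQ: UDL 13.8: wL³/(24EI) = 557.9/EI
  relative rotation θ_0 = (557.9 + 0)/EI = 557.9/EI
A unit hogging moment at Q produces rotation L₁/(3EI) + L₂/(3EI) = 4.3/EI.
Compatibility: M_Q·(L₁+L₂)/(3EI) = θ_0, giving M_Q = 129.7 kN·m (hogging).
Span PQ, ΣM about P with M_Q applied at Q: R_Q^{PQ}·9.9 = 676.3 + 129.7, so R_Q^{PQ} = 81.42 kN and R_P = 136.6 − 81.42 = 55.2 kN.
Span QR, ΣM about R: R_Q^{QR}·3 = 0 + 129.7, so R_Q^{QR} = 43.25 kN and R_R = 0 − 43.25 = -43.25 kN.
R_Q = 81.42 + 43.25 = 124.7 kN.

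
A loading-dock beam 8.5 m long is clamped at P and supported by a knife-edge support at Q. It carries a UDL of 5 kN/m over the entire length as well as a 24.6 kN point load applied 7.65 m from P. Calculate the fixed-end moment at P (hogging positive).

M_P = 55.51 kN·m

Choose R_Q as the redundant. The primary structure is the cantilever fixed at P.
Downward deflection at the released point Q due to the loads:
  UDL 5: wL⁴/(8EI) = 3263/EI
  point load 24.6 at a = 7.65: Pa²(3L − a)/(6EI) = 4283/EI
  δ_0 = 7546/EI
Tip deflection under a unit load at Q: L³/(3EI) = 204.7/EI.
The prop prevents deflection at Q: R_Q = δ_0/δ_{QQ} = 7546/204.7 = 36.86 kN.
Moment equilibrium about P: M_P = Σ(load moments about P) − R_Q·L = 368.8 − 36.86×8.5 = 55.51 kN·m.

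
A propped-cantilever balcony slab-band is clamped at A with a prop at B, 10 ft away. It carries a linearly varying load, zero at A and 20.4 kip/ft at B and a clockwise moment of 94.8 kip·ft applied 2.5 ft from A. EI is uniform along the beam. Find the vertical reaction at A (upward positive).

R_A = 39.68 kip

Take the reaction at B as the redundant and release it; the primary structure is a cantilever fixed at A.
Deflection at B on the released cantilever, summing each load's contribution:
  triangular load, peak 20.4 at the free end: 11w₀L⁴/(120EI) = 18700/EI
  clockwise couple 94.8 at a = 2.5: M₀a(2L − a)/(2EI) = 2074/EI
  δ_0 = 20774/EI
Flexibility coefficient — unit upward force at B: δ_{BB} = L³/(3EI) = 333.3/EI.
Compatibility at B: δ_0 − R_B·δ_{BB} = 0, so R_B = 20774/333.3 = 62.32 kip.
Vertical equilibrium: R_A = ΣP − R_B = 102 − 62.32 = 39.68 kip.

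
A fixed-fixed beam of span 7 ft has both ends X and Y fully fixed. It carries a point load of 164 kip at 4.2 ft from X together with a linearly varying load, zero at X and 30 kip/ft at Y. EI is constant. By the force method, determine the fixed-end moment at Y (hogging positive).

M_Y = 238.8 kip·ft

Release both end moments; the primary structure is a simply-supported span XY with redundants M_X and M_Y.
On the primary (simply-supported) span, the end slopes from the loading are:
  at X: point load 164 at a = 4.2: Pab(L + b)/(6LEI) = 450/EI
  at Y: point load 164 at a = 4.2: Pab(L + a)/(6LEI) = 514.3/EI
  at X: triangular load, peak 30: 7w₀L³/(360EI) = 200.1/EI
  at Y: triangular load, peak 30: w₀L³/(45EI) = 228.7/EI
  θ_X0 = 650.1/EI,  θ_Y0 = 743/EI
Flexibility coefficients: a unit moment at one end gives L/(3EI) there and L/(6EI) at the far end, so f₁₁ = f₂₂ = 2.333/EI and f₁₂ = f₂₁ = 1.167/EI.
Compatibility — zero rotation at each built-in end:
  2.333 M_X + 1.167 M_Y = 650.1
  1.167 M_X + 2.333 M_Y = 743
Solving the pair gives M_X = 159.2 kip·ft and M_Y = 238.8 kip·ft (hogging).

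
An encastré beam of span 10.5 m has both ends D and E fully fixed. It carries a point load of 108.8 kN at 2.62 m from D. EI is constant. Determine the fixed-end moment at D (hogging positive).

Release both end moments; the primary structure is a simply-supported span DE with redundants M_D and M_E.
On the primary (simply-supported) span, the end slopes from the loading are:
  at D: point load 108.8 at a = 2.62: Pab(L + b)/(6LEI) = 655.3/EI
  at E: point load 108.8 at a = 2.62: Pab(L + a)/(6LEI) = 467.8/EI
  θ_D0 = 655.3/EI,  θ_E0 = 467.8/EI
Flexibility coefficients: a unit moment at one end gives L/(3EI) there and L/(6EI) at the far end, so f₁₁ = f₂₂ = 3.5/EI and f₁₂ = f₂₁ = 1.75/EI.
Compatibility — zero rotation at each built-in end:
  3.5 M_D + 1.75 M_E = 655.3
  1.75 M_D + 3.5 M_E = 467.8
Solving the pair gives M_D = 160.5 kN·m and M_E = 53.38 kN·m (hogging).

M_D = 160.5 kN·m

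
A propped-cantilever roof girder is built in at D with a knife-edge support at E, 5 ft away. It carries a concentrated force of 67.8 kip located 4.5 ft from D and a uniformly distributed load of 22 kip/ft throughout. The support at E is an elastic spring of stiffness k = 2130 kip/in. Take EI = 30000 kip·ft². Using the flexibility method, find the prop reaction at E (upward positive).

R_E = 96.2 kip

Remove the prop at E; the released (primary) structure is a cantilever built in at D.
Primary-structure tip deflection at E by superposition:
  point load 67.8 at a = 4.5: Pa²(3L − a)/(6EI) = 2403/EI
  UDL 22: wL⁴/(8EI) = 1719/EI
  δ_0 = 4121/EI
Flexibility coefficient — unit upward force at E: δ_{EE} = L³/(3EI) = 41.67/EI.
With EI = 30000 kip·ft²: δ_0 = 0.13738 ft and δ_{EE} = 0.001389 ft/kip.
Compatibility — the spring shortens by R_E/k under the reaction it provides: δ_0 − R_E·δ_{EE} = R_E/k. With 1/k = 1/(2130×12) ft/kip = 0.000039 ft/kip, R_E = δ_0 / (δ_{EE} + 1/k) = 0.13738 / (0.001389 + 0.000039) = 96.2 kip.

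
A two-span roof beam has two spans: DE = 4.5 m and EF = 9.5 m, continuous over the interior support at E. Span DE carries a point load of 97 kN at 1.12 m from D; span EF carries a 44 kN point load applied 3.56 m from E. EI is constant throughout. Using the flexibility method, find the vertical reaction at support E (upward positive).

R_E = 74.7 kN

Insert a hinge at E; M_E is the redundant, and each span becomes simply supported.
Discontinuity in slope at E on the released structure — sum the simple-span end rotations:
  span DE: point load 97 at a = 1.12: Pab(L + a)/(6LEI) = 76.43/EI
  span EF: point load 44 at a = 3.56: Pab(L + b)/(6LEI) = 252/EI
  relative rotation θ_0 = (76.43 + 252)/EI = 328.5/EI
A unit hogging moment at E produces rotation L₁/(3EI) + L₂/(3EI) = 4.667/EI.
Compatibility: M_E·(L₁+L₂)/(3EI) = θ_0, giving M_E = 70.39 kN·m (hogging).
Span DE, ΣM about D with M_E applied at E: R_E^{DE}·4.5 = 108.6 + 70.39, so R_E^{DE} = 39.78 kN and R_D = 97 − 39.78 = 57.22 kN.
Span EF, ΣM about F: R_E^{EF}·9.5 = 261.4 + 70.39, so R_E^{EF} = 34.92 kN and R_F = 44 − 34.92 = 9.079 kN.
R_E = 39.78 + 34.92 = 74.7 kN.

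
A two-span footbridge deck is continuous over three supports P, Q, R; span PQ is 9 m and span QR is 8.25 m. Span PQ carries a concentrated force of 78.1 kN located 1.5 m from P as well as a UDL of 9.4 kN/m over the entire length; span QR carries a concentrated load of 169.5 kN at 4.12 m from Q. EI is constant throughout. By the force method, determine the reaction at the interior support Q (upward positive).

R_Q = 187.8 kN

Take M_Q as the redundant. Released structure: two simple spans PQ and QR with a hinge at Q.
End slopes at the hinge Q, treating each span as simply supported:
  span PQ: point load 78.1 at a = 1.5: Pab(L + a)/(6LEI) = 170.8/EI
  span PQ: UDL 9.4: wL³/(24EI) = 285.5/EI
  span QR: point load 169.5 at a = 4.12: Pab(L + b)/(6LEI) = 721.3/EI
  relative rotation θ_0 = (456.4 + 721.3)/EI = 1178/EI
A unit hogging moment at Q produces rotation L₁/(3EI) + L₂/(3EI) = 5.75/EI.
Slope continuity at Q: θ_0 = M_Q·5.75/EI, so M_Q = 1178/5.75 = 204.8 kN·m (hogging).
Span PQ, ΣM about P with M_Q applied at Q: R_Q^{PQ}·9 = 497.9 + 204.8, so R_Q^{PQ} = 78.07 kN and R_P = 162.7 − 78.07 = 84.63 kN.
Span QR, ΣM about R: R_Q^{QR}·8.25 = 700 + 204.8, so R_Q^{QR} = 109.7 kN and R_R = 169.5 − 109.7 = 59.82 kN.
R_Q = 78.07 + 109.7 = 187.8 kN.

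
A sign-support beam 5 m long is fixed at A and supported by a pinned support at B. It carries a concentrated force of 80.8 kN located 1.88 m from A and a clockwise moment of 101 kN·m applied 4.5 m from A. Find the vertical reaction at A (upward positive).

Take the reaction at B as the redundant and release it; the primary structure is a cantilever fixed at A.
Deflection at B on the released cantilever, summing each load's contribution:
  point load 80.8 at a = 1.88: Pa²(3L − a)/(6EI) = 624.5/EI
  clockwise couple 101 at a = 4.5: M₀a(2L − a)/(2EI) = 1250/EI
  δ_0 = 1874/EI
Flexibility coefficient — unit upward force at B: δ_{BB} = L³/(3EI) = 41.67/EI.
The prop prevents deflection at B: R_B = δ_0/δ_{BB} = 1874/41.67 = 44.98 kN.
Vertical equilibrium: R_A = ΣP − R_B = 80.8 − 44.98 = 35.82 kN.

R_A = 35.82 kN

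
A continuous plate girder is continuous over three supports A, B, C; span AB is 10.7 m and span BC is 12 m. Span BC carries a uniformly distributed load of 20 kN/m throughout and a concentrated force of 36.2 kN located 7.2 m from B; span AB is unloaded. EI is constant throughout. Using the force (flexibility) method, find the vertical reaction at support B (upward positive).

Take M_B as the redundant. Released structure: two simple spans AB and BC with a hinge at B.
Discontinuity in slope at B on the released structure — sum the simple-span end rotations:
  span BC: UDL 20: wL³/(24EI) = 1440/EI
  span BC: point load 36.2 at a = 7.2: Pab(L + b)/(6LEI) = 291.9/EI
  relative rotation θ_0 = (0 + 1732)/EI = 1732/EI
A unit hogging moment at B produces rotation L₁/(3EI) + L₂/(3EI) = 7.567/EI.
Slope continuity at B: θ_0 = M_B·7.567/EI, so M_B = 1732/7.567 = 228.9 kN·m (hogging).
Span AB, ΣM about A with M_B applied at B: R_B^{AB}·10.7 = 0 + 228.9, so R_B^{AB} = 21.39 kN and R_A = 0 − 21.39 = -21.39 kN.
Span BC, ΣM about C: R_B^{BC}·12 = 1614 + 228.9, so R_B^{BC} = 153.6 kN and R_C = 276.2 − 153.6 = 122.6 kN.
R_B = 21.39 + 153.6 = 174.9 kN.

R_B = 174.9 kN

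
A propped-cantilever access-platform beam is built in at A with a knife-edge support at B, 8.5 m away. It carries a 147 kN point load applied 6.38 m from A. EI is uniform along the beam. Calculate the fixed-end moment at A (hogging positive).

M_A = 146.1 kN·m

Release the roller at B. Primary structure: cantilever fixed at A.
Free-end deflection of the primary structure under the applied loading (downward +):
  point load 147 at a = 6.38: Pa²(3L − a)/(6EI) = 19068/EI
Tip deflection under a unit load at B: L³/(3EI) = 204.7/EI.
The prop prevents deflection at B: R_B = δ_0/δ_{BB} = 19068/204.7 = 93.15 kN.
Moment equilibrium about A: M_A = Σ(load moments about A) − R_B·L = 937.9 − 93.15×8.5 = 146.1 kN·m.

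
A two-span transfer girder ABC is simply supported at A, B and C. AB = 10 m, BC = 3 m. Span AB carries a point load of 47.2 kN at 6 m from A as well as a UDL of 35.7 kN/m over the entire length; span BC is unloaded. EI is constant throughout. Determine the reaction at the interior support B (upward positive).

R_B = 385.8 kN

Insert a hinge at B; M_B is the redundant, and each span becomes simply supported.
Rotations at B on the released spans (each span's end-slope, ×1/EI):
  span AB: point load 47.2 at a = 6: Pab(L + a)/(6LEI) = 302.1/EI
  span AB: UDL 35.7: wL³/(24EI) = 1488/EI
  relative rotation θ_0 = (1790 + 0)/EI = 1790/EI
A unit hogging moment at B produces rotation L₁/(3EI) + L₂/(3EI) = 4.333/EI.
Slope continuity at B: θ_0 = M_B·4.333/EI, so M_B = 1790/4.333 = 413 kN·m (hogging).
Span AB, ΣM about A with M_B applied at B: R_B^{AB}·10 = 2068 + 413, so R_B^{AB} = 248.1 kN and R_A = 404.2 − 248.1 = 156.1 kN.
Span BC, ΣM about C: R_B^{BC}·3 = 0 + 413, so R_B^{BC} = 137.7 kN and R_C = 0 − 137.7 = -137.7 kN.
R_B = 248.1 + 137.7 = 385.8 kN.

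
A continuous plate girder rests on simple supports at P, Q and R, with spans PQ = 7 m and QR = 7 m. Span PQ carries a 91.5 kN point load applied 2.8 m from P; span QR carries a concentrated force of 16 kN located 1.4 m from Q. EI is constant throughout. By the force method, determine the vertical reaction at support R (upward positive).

Take M_Q as the redundant. Released structure: two simple spans PQ and QR with a hinge at Q.
End slopes at the hinge Q, treating each span as simply supported:
  span PQ: point load 91.5 at a = 2.8: Pab(L + a)/(6LEI) = 251.1/EI
  span QR: point load 16 at a = 1.4: Pab(L + b)/(6LEI) = 37.63/EI
  relative rotation θ_0 = (251.1 + 37.63)/EI = 288.7/EI
A unit hogging moment at Q produces rotation L₁/(3EI) + L₂/(3EI) = 4.667/EI.
Slope continuity at Q: θ_0 = M_Q·4.667/EI, so M_Q = 288.7/4.667 = 61.87 kN·m (hogging).
Span QR, ΣM about R: R_Q^{QR}·7 = 89.6 + 61.87, so R_Q^{QR} = 21.64 kN and R_R = 16 − 21.64 = -5.638 kN.

R_R = -5.638 kN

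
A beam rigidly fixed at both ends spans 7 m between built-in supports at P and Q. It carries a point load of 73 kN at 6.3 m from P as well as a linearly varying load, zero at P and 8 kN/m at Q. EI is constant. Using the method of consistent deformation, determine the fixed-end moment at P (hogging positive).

M_P = 17.67 kN·m

Release both end moments; the primary structure is a simply-supported span PQ with redundants M_P and M_Q.
End rotations of the released simple span under the applied load (×1/EI):
  at P: point load 73 at a = 6.3: Pab(L + b)/(6LEI) = 59.02/EI
  at Q: point load 73 at a = 6.3: Pab(L + a)/(6LEI) = 101.9/EI
  at P: triangular load, peak 8: 7w₀L³/(360EI) = 53.36/EI
  at Q: triangular load, peak 8: w₀L³/(45EI) = 60.98/EI
  θ_P0 = 112.4/EI,  θ_Q0 = 162.9/EI
Flexibility coefficients: a unit moment at one end gives L/(3EI) there and L/(6EI) at the far end, so f₁₁ = f₂₂ = 2.333/EI and f₁₂ = f₂₁ = 1.167/EI.
Compatibility — zero rotation at each built-in end:
  2.333 M_P + 1.167 M_Q = 112.4
  1.167 M_P + 2.333 M_Q = 162.9
Solving the pair gives M_P = 17.67 kN·m and M_Q = 60.99 kN·m (hogging).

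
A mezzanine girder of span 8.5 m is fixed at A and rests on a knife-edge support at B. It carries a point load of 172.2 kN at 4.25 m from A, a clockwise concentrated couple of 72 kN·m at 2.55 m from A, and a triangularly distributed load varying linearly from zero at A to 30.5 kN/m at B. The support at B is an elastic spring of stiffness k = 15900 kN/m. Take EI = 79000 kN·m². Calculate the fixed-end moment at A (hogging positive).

Choose R_B as the redundant. The primary structure is the cantilever fixed at A.
Free-end deflection of the primary structure under the applied loading (downward +):
  point load 172.2 at a = 4.25: Pa²(3L − a)/(6EI) = 11016/EI
  clockwise couple 72 at a = 2.55: M₀a(2L − a)/(2EI) = 1327/EI
  triangular load, peak 30.5 at the free end: 11w₀L⁴/(120EI) = 14594/EI
  δ_0 = 26937/EI
Tip deflection under a unit load at B: L³/(3EI) = 204.7/EI.
With EI = 79000 kN·m²: δ_0 = 0.34097 m and δ_{BB} = 0.002591 m/kN.
Compatibility — the spring shortens by R_B/k under the reaction it provides: δ_0 − R_B·δ_{BB} = R_B/k. With 1/k = 0.000063 m/kN, R_B = δ_0 / (δ_{BB} + 1/k) = 0.34097 / (0.002591 + 0.000063) = 128.5 kN.
Moment equilibrium about A: M_A = Σ(load moments about A) − R_B·L = 1538 − 128.5×8.5 = 446.4 kN·m.

M_A = 446.4 kN·m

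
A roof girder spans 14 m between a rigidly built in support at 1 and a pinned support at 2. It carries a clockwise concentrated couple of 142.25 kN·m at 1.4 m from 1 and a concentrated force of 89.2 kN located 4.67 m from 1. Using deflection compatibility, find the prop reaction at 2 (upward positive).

R_2 = 16.13 kN

Take the reaction at 2 as the redundant and release it; the primary structure is a cantilever fixed at 1.
Deflection at 2 on the released cantilever, summing each load's contribution:
  clockwise couple 142.25 at a = 1.4: M₀a(2L − a)/(2EI) = 2649/EI
  point load 89.2 at a = 4.67: Pa²(3L − a)/(6EI) = 12103/EI
  δ_0 = 14752/EI
Flexibility coefficient — unit upward force at 2: δ_{22} = L³/(3EI) = 914.7/EI.
The prop prevents deflection at 2: R_2 = δ_0/δ_{22} = 14752/914.7 = 16.13 kN.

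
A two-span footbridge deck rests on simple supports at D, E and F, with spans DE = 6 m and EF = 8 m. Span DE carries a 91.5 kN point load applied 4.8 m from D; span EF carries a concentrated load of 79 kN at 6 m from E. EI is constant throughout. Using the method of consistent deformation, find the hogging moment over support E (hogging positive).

Take M_E as the redundant. Released structure: two simple spans DE and EF with a hinge at E.
End slopes at the hinge E, treating each span as simply supported:
  span DE: point load 91.5 at a = 4.8: Pab(L + a)/(6LEI) = 158.1/EI
  span EF: point load 79 at a = 6: Pab(L + b)/(6LEI) = 197.5/EI
  relative rotation θ_0 = (158.1 + 197.5)/EI = 355.6/EI
A unit hogging moment at E produces rotation L₁/(3EI) + L₂/(3EI) = 4.667/EI.
Compatibility: M_E·(L₁+L₂)/(3EI) = θ_0, giving M_E = 76.2 kN·m (hogging).

M_E = 76.2 kN·m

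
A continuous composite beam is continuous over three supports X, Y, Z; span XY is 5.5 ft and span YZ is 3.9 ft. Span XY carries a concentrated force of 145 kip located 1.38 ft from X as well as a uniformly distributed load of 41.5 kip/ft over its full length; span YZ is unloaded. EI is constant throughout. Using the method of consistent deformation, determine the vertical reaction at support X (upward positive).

Insert a hinge at Y; M_Y is the redundant, and each span becomes simply supported.
Rotations at Y on the released spans (each span's end-slope, ×1/EI):
  span XY: point load 145 at a = 1.38: Pab(L + a)/(6LEI) = 171.9/EI
  span XY: UDL 41.5: wL³/(24EI) = 287.7/EI
  relative rotation θ_0 = (459.6 + 0)/EI = 459.6/EI
A unit hogging moment at Y produces rotation L₁/(3EI) + L₂/(3EI) = 3.133/EI.
Slope continuity at Y: θ_0 = M_Y·3.133/EI, so M_Y = 459.6/3.133 = 146.7 kip·ft (hogging).
Span XY, ΣM about X with M_Y applied at Y: R_Y^{XY}·5.5 = 827.8 + 146.7, so R_Y^{XY} = 177.2 kip and R_X = 373.2 − 177.2 = 196.1 kip.

R_X = 196.1 kip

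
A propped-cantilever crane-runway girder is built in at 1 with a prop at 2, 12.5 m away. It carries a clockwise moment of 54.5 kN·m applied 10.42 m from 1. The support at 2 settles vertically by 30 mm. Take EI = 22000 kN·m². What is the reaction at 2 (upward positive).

Take the reaction at 2 as the redundant and release it; the primary structure is a cantilever fixed at 1.
Free-end deflection of the primary structure under the applied loading (downward +):
  clockwise couple 54.5 at a = 10.42: M₀a(2L − a)/(2EI) = 4140/EI
Flexibility coefficient — unit upward force at 2: δ_{22} = L³/(3EI) = 651/EI.
With EI = 22000 kN·m²: δ_0 = 0.18818 m and δ_{22} = 0.029593 m/kN.
Compatibility — the beam at 2 must follow the support down by 0.03 m: δ_0 − R_2·δ_{22} = 0.03, so R_2 = (0.18818 − 0.03)/0.029593 = 5.345 kN.

R_2 = 5.345 kN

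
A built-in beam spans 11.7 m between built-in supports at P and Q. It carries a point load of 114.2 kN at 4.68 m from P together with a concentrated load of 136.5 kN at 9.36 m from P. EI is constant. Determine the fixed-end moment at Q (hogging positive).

M_Q = 332.7 kN·m

Take the two fixed-end moments M_P, M_Q as redundants; the released structure is the simple span PQ.
Simple-span end rotations at P and Q under the given loads:
  at P: point load 114.2 at a = 4.68: Pab(L + b)/(6LEI) = 1001/EI
  at Q: point load 114.2 at a = 4.68: Pab(L + a)/(6LEI) = 875.4/EI
  at P: point load 136.5 at a = 9.36: Pab(L + b)/(6LEI) = 597.9/EI
  at Q: point load 136.5 at a = 9.36: Pab(L + a)/(6LEI) = 896.9/EI
  θ_P0 = 1598/EI,  θ_Q0 = 1772/EI
Flexibility coefficients: a unit moment at one end gives L/(3EI) there and L/(6EI) at the far end, so f₁₁ = f₂₂ = 3.9/EI and f₁₂ = f₂₁ = 1.95/EI.
Compatibility — zero rotation at each built-in end:
  3.9 M_P + 1.95 M_Q = 1598
  1.95 M_P + 3.9 M_Q = 1772
Solving the pair gives M_P = 243.5 kN·m and M_Q = 332.7 kN·m (hogging).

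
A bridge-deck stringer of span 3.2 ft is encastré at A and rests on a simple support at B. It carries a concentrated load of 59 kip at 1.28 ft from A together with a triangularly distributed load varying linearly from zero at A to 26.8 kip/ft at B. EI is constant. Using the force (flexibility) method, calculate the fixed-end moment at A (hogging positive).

Release the roller at B. Primary structure: cantilever fixed at A.
Primary-structure tip deflection at B by superposition:
  point load 59 at a = 1.28: Pa²(3L − a)/(6EI) = 134/EI
  triangular load, peak 26.8 at the free end: 11w₀L⁴/(120EI) = 257.6/EI
  δ_0 = 391.6/EI
Flexibility coefficient — unit upward force at B: δ_{BB} = L³/(3EI) = 10.92/EI.
Compatibility at B: δ_0 − R_B·δ_{BB} = 0, so R_B = 391.6/10.92 = 35.86 kip.
Moment equilibrium about A: M_A = Σ(load moments about A) − R_B·L = 167 − 35.86×3.2 = 52.26 kip·ft.

M_A = 52.26 kip·ft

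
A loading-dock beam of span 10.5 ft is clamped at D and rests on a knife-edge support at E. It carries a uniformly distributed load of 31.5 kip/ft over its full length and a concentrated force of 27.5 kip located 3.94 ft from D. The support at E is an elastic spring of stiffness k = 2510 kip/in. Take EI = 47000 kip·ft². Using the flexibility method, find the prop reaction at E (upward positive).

Release the roller at E. Primary structure: cantilever fixed at D.
Deflection at E on the released cantilever, summing each load's contribution:
  UDL 31.5: wL⁴/(8EI) = 47861/EI
  point load 27.5 at a = 3.94: Pa²(3L − a)/(6EI) = 1961/EI
  δ_0 = 49821/EI
Tip deflection under a unit load at E: L³/(3EI) = 385.9/EI.
With EI = 47000 kip·ft²: δ_0 = 1.06 ft and δ_{EE} = 0.00821 ft/kip.
Compatibility — the spring shortens by R_E/k under the reaction it provides: δ_0 − R_E·δ_{EE} = R_E/k. With 1/k = 1/(2510×12) ft/kip = 0.000033 ft/kip, R_E = δ_0 / (δ_{EE} + 1/k) = 1.06 / (0.00821 + 0.000033) = 128.6 kip.

R_E = 128.6 kip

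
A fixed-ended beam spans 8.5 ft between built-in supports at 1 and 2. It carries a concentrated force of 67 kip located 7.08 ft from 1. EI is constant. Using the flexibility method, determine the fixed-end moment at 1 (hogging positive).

Release both end moments; the primary structure is a simply-supported span 12 with redundants M_1 and M_2.
Simple-span end rotations at 1 and 2 under the given loads:
  at 1: point load 67 at a = 7.08: Pab(L + b)/(6LEI) = 131/EI
  at 2: point load 67 at a = 7.08: Pab(L + a)/(6LEI) = 205.8/EI
  θ_10 = 131/EI,  θ_20 = 205.8/EI
Flexibility coefficients: a unit moment at one end gives L/(3EI) there and L/(6EI) at the far end, so f₁₁ = f₂₂ = 2.833/EI and f₁₂ = f₂₁ = 1.417/EI.
Compatibility — zero rotation at each built-in end:
  2.833 M_1 + 1.417 M_2 = 131
  1.417 M_1 + 2.833 M_2 = 205.8
Solving the pair gives M_1 = 13.24 kip·ft and M_2 = 66.01 kip·ft (hogging).

M_1 = 13.24 kip·ft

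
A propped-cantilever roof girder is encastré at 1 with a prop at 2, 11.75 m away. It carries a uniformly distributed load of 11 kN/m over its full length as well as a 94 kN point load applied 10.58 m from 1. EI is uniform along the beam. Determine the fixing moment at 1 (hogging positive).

Choose R_2 as the redundant. The primary structure is the cantilever fixed at 1.
Free-end deflection of the primary structure under the applied loading (downward +):
  UDL 11: wL⁴/(8EI) = 26209/EI
  point load 94 at a = 10.58: Pa²(3L − a)/(6EI) = 43263/EI
  δ_0 = 69472/EI
Tip deflection under a unit load at 2: L³/(3EI) = 540.7/EI.
The prop prevents deflection at 2: R_2 = δ_0/δ_{22} = 69472/540.7 = 128.5 kN.
Moment equilibrium about 1: M_1 = Σ(load moments about 1) − R_2·L = 1754 − 128.5×11.75 = 244.3 kN·m.

M_1 = 244.3 kN·m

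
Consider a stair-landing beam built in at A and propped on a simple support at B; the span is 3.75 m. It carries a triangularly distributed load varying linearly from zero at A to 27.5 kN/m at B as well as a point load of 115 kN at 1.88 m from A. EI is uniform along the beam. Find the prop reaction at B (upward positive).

R_B = 64.47 kN

Remove the prop at B; the released (primary) structure is a cantilever built in at A.
Deflection at B on the released cantilever, summing each load's contribution:
  triangular load, peak 27.5 at the free end: 11w₀L⁴/(120EI) = 498.5/EI
  point load 115 at a = 1.88: Pa²(3L − a)/(6EI) = 634.7/EI
  δ_0 = 1133/EI
Tip deflection under a unit load at B: L³/(3EI) = 17.58/EI.
Compatibility at B: δ_0 − R_B·δ_{BB} = 0, so R_B = 1133/17.58 = 64.47 kN.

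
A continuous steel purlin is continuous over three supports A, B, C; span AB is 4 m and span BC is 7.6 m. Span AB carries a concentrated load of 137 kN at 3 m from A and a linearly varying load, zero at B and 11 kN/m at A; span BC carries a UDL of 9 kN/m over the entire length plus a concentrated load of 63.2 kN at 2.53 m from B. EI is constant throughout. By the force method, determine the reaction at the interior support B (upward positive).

Insert a hinge at B; M_B is the redundant, and each span becomes simply supported.
Discontinuity in slope at B on the released structure — sum the simple-span end rotations:
  span AB: point load 137 at a = 3: Pab(L + a)/(6LEI) = 119.9/EI
  span AB: triangular load, peak 11: 7w₀L³/(360EI) = 13.69/EI
  span BC: UDL 9: wL³/(24EI) = 164.6/EI
  span BC: point load 63.2 at a = 2.53: Pab(L + b)/(6LEI) = 225.2/EI
  relative rotation θ_0 = (133.6 + 389.9)/EI = 523.4/EI
A unit hogging moment at B produces rotation L₁/(3EI) + L₂/(3EI) = 3.867/EI.
Compatibility: M_B·(L₁+L₂)/(3EI) = θ_0, giving M_B = 135.4 kN·m (hogging).
Span AB, ΣM about A with M_B applied at B: R_B^{AB}·4 = 440.3 + 135.4, so R_B^{AB} = 143.9 kN and R_A = 159 − 143.9 = 15.07 kN.
Span BC, ΣM about C: R_B^{BC}·7.6 = 580.3 + 135.4, so R_B^{BC} = 94.17 kN and R_C = 131.6 − 94.17 = 37.43 kN.
R_B = 143.9 + 94.17 = 238.1 kN.

R_B = 238.1 kN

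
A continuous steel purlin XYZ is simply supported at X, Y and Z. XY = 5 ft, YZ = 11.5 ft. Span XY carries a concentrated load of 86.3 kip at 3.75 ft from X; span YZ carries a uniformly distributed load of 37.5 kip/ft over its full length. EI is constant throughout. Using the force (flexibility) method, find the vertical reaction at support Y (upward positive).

R_Y = 410.5 kip

Insert a hinge at Y; M_Y is the redundant, and each span becomes simply supported.
End slopes at the hinge Y, treating each span as simply supported:
  span XY: point load 86.3 at a = 3.75: Pab(L + a)/(6LEI) = 118/EI
  span YZ: UDL 37.5: wL³/(24EI) = 2376/EI
  relative rotation θ_0 = (118 + 2376)/EI = 2494/EI
A unit hogging moment at Y produces rotation L₁/(3EI) + L₂/(3EI) = 5.5/EI.
Slope continuity at Y: θ_0 = M_Y·5.5/EI, so M_Y = 2494/5.5 = 453.5 kip·ft (hogging).
Span XY, ΣM about X with M_Y applied at Y: R_Y^{XY}·5 = 323.6 + 453.5, so R_Y^{XY} = 155.4 kip and R_X = 86.3 − 155.4 = -69.13 kip.
Span YZ, ΣM about Z: R_Y^{YZ}·11.5 = 2480 + 453.5, so R_Y^{YZ} = 255.1 kip and R_Z = 431.2 − 255.1 = 176.2 kip.
R_Y = 155.4 + 255.1 = 410.5 kip.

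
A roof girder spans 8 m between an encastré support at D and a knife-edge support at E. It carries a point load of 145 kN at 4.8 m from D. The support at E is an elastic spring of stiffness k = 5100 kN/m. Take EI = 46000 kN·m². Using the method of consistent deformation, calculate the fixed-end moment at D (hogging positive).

M_D = 220 kN·m

Choose R_E as the redundant. The primary structure is the cantilever fixed at D.
Downward deflection at the released point E due to the loads:
  point load 145 at a = 4.8: Pa²(3L − a)/(6EI) = 10691/EI
Flexibility coefficient — unit upward force at E: δ_{EE} = L³/(3EI) = 170.7/EI.
With EI = 46000 kN·m²: δ_0 = 0.2324 m and δ_{EE} = 0.00371 m/kN.
Compatibility — the spring shortens by R_E/k under the reaction it provides: δ_0 − R_E·δ_{EE} = R_E/k. With 1/k = 0.000196 m/kN, R_E = δ_0 / (δ_{EE} + 1/k) = 0.2324 / (0.00371 + 0.000196) = 59.5 kN.
Moment equilibrium about D: M_D = Σ(load moments about D) − R_E·L = 696 − 59.5×8 = 220 kN·m.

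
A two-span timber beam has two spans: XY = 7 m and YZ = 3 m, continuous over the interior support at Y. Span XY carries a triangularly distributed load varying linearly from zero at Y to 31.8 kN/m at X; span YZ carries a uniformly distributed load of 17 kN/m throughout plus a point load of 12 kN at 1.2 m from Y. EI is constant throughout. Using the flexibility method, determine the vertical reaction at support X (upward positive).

R_X = 63.99 kN

Release continuity at Y by inserting a hinge; the redundant is the internal moment M_Y. The primary structure is two simply-supported spans XY and YZ.
End slopes at the hinge Y, treating each span as simply supported:
  span XY: triangular load, peak 31.8: 7w₀L³/(360EI) = 212.1/EI
  span YZ: UDL 17: wL³/(24EI) = 19.12/EI
  span YZ: point load 12 at a = 1.2: Pab(L + b)/(6LEI) = 6.912/EI
  relative rotation θ_0 = (212.1 + 26.04)/EI = 238.1/EI
A unit hogging moment at Y produces rotation L₁/(3EI) + L₂/(3EI) = 3.333/EI.
Compatibility: M_Y·(L₁+L₂)/(3EI) = θ_0, giving M_Y = 71.44 kN·m (hogging).
Span XY, ΣM about X with M_Y applied at Y: R_Y^{XY}·7 = 259.7 + 71.44, so R_Y^{XY} = 47.31 kN and R_X = 111.3 − 47.31 = 63.99 kN.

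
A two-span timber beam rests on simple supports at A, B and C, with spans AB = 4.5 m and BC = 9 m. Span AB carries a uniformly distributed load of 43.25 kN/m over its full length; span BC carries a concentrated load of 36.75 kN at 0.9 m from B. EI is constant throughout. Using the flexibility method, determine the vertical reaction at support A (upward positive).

R_A = 85.01 kN

Release continuity at B by inserting a hinge; the redundant is the internal moment M_B. The primary structure is two simply-supported spans AB and BC.
Rotations at B on the released spans (each span's end-slope, ×1/EI):
  span AB: UDL 43.25: wL³/(24EI) = 164.2/EI
  span BC: point load 36.75 at a = 0.9: Pab(L + b)/(6LEI) = 84.84/EI
  relative rotation θ_0 = (164.2 + 84.84)/EI = 249.1/EI
A unit hogging moment at B produces rotation L₁/(3EI) + L₂/(3EI) = 4.5/EI.
Slope continuity at B: θ_0 = M_B·4.5/EI, so M_B = 249.1/4.5 = 55.34 kN·m (hogging).
Span AB, ΣM about A with M_B applied at B: R_B^{AB}·4.5 = 437.9 + 55.34, so R_B^{AB} = 109.6 kN and R_A = 194.6 − 109.6 = 85.01 kN.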